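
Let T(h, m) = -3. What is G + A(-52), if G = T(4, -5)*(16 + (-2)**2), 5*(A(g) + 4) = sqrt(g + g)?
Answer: -64 + 2*I*sqrt(26)/5 ≈ -64.0 + 2.0396*I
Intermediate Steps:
A(g) = -4 + sqrt(2)*sqrt(g)/5 (A(g) = -4 + sqrt(g + g)/5 = -4 + sqrt(2*g)/5 = -4 + (sqrt(2)*sqrt(g))/5 = -4 + sqrt(2)*sqrt(g)/5)
G = -60 (G = -3*(16 + (-2)**2) = -3*(16 + 4) = -3*20 = -60)
G + A(-52) = -60 + (-4 + sqrt(2)*sqrt(-52)/5) = -60 + (-4 + sqrt(2)*(2*I*sqrt(13))/5) = -60 + (-4 + 2*I*sqrt(26)/5) = -64 + 2*I*sqrt(26)/5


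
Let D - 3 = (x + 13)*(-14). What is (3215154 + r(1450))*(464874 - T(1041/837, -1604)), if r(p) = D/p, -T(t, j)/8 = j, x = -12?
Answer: 1053703864753069/725 ≈ 1.4534e+12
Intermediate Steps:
T(t, j) = -8*j
D = -11 (D = 3 + (-12 + 13)*(-14) = 3 + 1*(-14) = 3 - 14 = -11)
r(p) = -11/p
(3215154 + r(1450))*(464874 - T(1041/837, -1604)) = (3215154 - 11/1450)*(464874 - (-8)*(-1604)) = (3215154 - 11*1/1450)*(464874 - 1*12832) = (3215154 - 11/1450)*(464874 - 12832) = (4661973289/1450)*452042 = 1053703864753069/725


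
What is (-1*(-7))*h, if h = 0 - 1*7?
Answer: -49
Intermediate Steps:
h = -7 (h = 0 - 7 = -7)
(-1*(-7))*h = -1*(-7)*(-7) = 7*(-7) = -49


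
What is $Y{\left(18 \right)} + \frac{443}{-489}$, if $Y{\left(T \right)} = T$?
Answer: $\frac{8359}{489} \approx 17.094$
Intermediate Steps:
$Y{\left(18 \right)} + \frac{443}{-489} = 18 + \frac{443}{-489} = 18 + 443 \left(- \frac{1}{489}\right) = 18 - \frac{443}{489} = \frac{8359}{489}$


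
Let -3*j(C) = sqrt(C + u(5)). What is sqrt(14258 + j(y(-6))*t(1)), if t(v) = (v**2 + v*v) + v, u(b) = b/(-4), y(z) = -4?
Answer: sqrt(57032 - 2*I*sqrt(21))/2 ≈ 119.41 - 0.0095945*I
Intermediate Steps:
u(b) = -b/4 (u(b) = b*(-1/4) = -b/4)
t(v) = v + 2*v**2 (t(v) = (v**2 + v**2) + v = 2*v**2 + v = v + 2*v**2)
j(C) = -sqrt(-5/4 + C)/3 (j(C) = -sqrt(C - 1/4*5)/3 = -sqrt(C - 5/4)/3 = -sqrt(-5/4 + C)/3)
sqrt(14258 + j(y(-6))*t(1)) = sqrt(14258 + (-sqrt(-5 + 4*(-4))/6)*(1*(1 + 2*1))) = sqrt(14258 + (-sqrt(-5 - 16)/6)*(1*(1 + 2))) = sqrt(14258 + (-I*sqrt(21)/6)*(1*3)) = sqrt(14258 - I*sqrt(21)/6*3) = sqrt(14258 - I*sqrt(21)/2)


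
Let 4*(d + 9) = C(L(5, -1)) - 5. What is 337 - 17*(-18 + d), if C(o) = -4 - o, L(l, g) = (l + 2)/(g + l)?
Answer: 13467/16 ≈ 841.69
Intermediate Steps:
L(l, g) = (2 + l)/(g + l)
d = -187/16 (d = -9 + ((-4 - (2 + 5)/(-1 + 5)) - 5)/4 = -9 + ((-4 - 7/4) - 5)/4 = -9 + (-23/4 - 5)/4 = -9 + (¼)*(-43/4) = -9 - 43/16 = -187/16 ≈ -11.688)
337 - 17*(-18 + d) = 337 - 17*(-18 - 187/16) = 337 - 17*(-475)/16 = 337 - 1*(-8075/16) = 337 + 8075/16 = 13467/16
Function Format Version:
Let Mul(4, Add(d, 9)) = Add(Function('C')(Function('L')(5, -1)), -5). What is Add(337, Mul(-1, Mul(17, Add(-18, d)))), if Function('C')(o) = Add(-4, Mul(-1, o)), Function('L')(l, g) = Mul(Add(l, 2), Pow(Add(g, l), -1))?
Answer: Rational(13467, 16) ≈ 841.69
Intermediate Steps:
Function('L')(l, g) = Mul(Pow(Add(g, l), -1), Add(2, l)) (Function('L')(l, g) = Mul(Add(2, l), Pow(Add(g, l), -1)) = Mul(Pow(Add(g, l), -1), Add(2, l)))
d = Rational(-187, 16) (d = Add(-9, Mul(Rational(1, 4), Add(Add(-4, Mul(-1, Mul(Pow(Add(-1, 5), -1), Add(2, 5)))), -5))) = Add(-9, Mul(Rational(1, 4), Add(Add(-4, Mul(-1, Mul(Pow(4, -1), 7))), -5))) = Add(-9, Mul(Rational(1, 4), Add(Add(-4, Mul(-1, Mul(Rational(1, 4), 7))), -5))) = Add(-9, Mul(Rational(1, 4), Add(Add(-4, Mul(-1, Rational(7, 4))), -5))) = Add(-9, Mul(Rational(1, 4), Add(Add(-4, Rational(-7, 4)), -5))) = Add(-9, Mul(Rational(1, 4), Add(Rational(-23, 4), -5))) = Add(-9, Mul(Rational(1, 4), Rational(-43, 4))) = Add(-9, Rational(-43, 16)) = Rational(-187, 16) ≈ -11.688)
Add(337, Mul(-1, Mul(17, Add(-18, d)))) = Add(337, Mul(-1, Mul(17, Add(-18, Rational(-187, 16))))) = Add(337, Mul(-1, Mul(17, Rational(-475, 16)))) = Add(337, Mul(-1, Rational(-8075, 16))) = Add(337, Rational(8075, 16)) = Rational(13467, 16)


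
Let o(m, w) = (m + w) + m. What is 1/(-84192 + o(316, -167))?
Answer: -1/83727 ≈ -1.1944e-5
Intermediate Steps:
o(m, w) = w + 2*m
1/(-84192 + o(316, -167)) = 1/(-84192 + (-167 + 2*316)) = 1/(-84192 + (-167 + 632)) = 1/(-84192 + 465) = 1/(-83727) = -1/83727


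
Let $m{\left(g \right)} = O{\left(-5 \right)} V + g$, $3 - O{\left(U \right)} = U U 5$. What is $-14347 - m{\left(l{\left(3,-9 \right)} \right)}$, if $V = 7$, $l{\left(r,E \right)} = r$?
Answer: $-13496$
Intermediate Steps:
$O{\left(U \right)} = 3 - 5 U^{2}$ ($O{\left(U \right)} = 3 - U U 5 = 3 - U^{2} \cdot 5 = 3 - 5 U^{2}$)
$m{\left(g \right)} = -854 + g$ ($m{\left(g \right)} = \left(3 - 5 \left(-5\right)^{2}\right) 7 + g = \left(3 - 125\right) 7 + g = \left(-122\right) 7 + g = -854 + g$)
$-14347 - m{\left(l{\left(3,-9 \right)} \right)} = -14347 - \left(-854 + 3\right) = -14347 - -851 = -14347 + 851 = -13496$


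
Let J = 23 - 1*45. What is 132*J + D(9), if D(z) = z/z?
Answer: -2903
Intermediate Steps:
D(z) = 1
J = -22 (J = 23 - 45 = -22)
132*J + D(9) = 132*(-22) + 1 = -2904 + 1 = -2903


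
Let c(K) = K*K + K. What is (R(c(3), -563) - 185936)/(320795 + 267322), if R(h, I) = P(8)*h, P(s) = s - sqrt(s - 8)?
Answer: -185840/588117 ≈ -0.31599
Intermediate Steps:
P(s) = s - sqrt(-8 + s)
c(K) = K + K**2 (c(K) = K**2 + K = K + K**2)
R(h, I) = 8*h (R(h, I) = (8 - sqrt(-8 + 8))*h = (8 - sqrt(0))*h = (8 - 1*0)*h = (8 + 0)*h = 8*h)
(R(c(3), -563) - 185936)/(320795 + 267322) = (8*(3*(1 + 3)) - 185936)/(320795 + 267322) = (8*(3*4) - 185936)/588117 = (8*12 - 185936)*(1/588117) = (96 - 185936)*(1/588117) = -185840*1/588117 = -185840/588117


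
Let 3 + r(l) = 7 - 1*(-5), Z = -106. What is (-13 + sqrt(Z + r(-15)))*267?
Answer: -3471 + 267*I*sqrt(97) ≈ -3471.0 + 2629.6*I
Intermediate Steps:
r(l) = 9 (r(l) = -3 + (7 - 1*(-5)) = -3 + (7 + 5) = -3 + 12 = 9)
(-13 + sqrt(Z + r(-15)))*267 = (-13 + sqrt(-106 + 9))*267 = (-13 + sqrt(-97))*267 = (-13 + I*sqrt(97))*267 = -3471 + 267*I*sqrt(97)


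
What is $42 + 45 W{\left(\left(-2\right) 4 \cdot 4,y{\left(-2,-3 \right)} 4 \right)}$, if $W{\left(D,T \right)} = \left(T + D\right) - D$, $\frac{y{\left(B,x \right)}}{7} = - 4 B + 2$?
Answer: $12642$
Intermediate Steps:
$y{\left(B,x \right)} = 14 - 28 B$ ($y{\left(B,x \right)} = 7 \left(- 4 B + 2\right) = 7 \left(2 - 4 B\right) = 14 - 28 B$)
$W{\left(D,T \right)} = T$ ($W{\left(D,T \right)} = \left(D + T\right) - D = T$)
$42 + 45 W{\left(\left(-2\right) 4 \cdot 4,y{\left(-2,-3 \right)} 4 \right)} = 42 + 45 \left(14 - -56\right) 4 = 42 + 45 \left(14 + 56\right) 4 = 42 + 45 \cdot 70 \cdot 4 = 42 + 45 \cdot 280 = 42 + 12600 = 12642$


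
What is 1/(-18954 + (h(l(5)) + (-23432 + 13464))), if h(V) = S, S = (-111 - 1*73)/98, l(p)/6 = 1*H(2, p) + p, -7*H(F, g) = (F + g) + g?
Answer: -49/1417270 ≈ -3.4573e-5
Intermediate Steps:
H(F, g) = -2*g/7 - F/7 (H(F, g) = -((F + g) + g)/7 = -(F + 2*g)/7 = -2*g/7 - F/7)
l(p) = -12/7 + 30*p/7 (l(p) = 6*(1*(-2*p/7 - ⅐*2) + p) = 6*(1*(-2*p/7 - 2/7) + p) = 6*(1*(-2/7 - 2*p/7) + p) = 6*((-2/7 - 2*p/7) + p) = 6*(-2/7 + 5*p/7) = -12/7 + 30*p/7)
S = -92/49 (S = (-111 - 73)*(1/98) = -184*1/98 = -92/49 ≈ -1.8776)
h(V) = -92/49
1/(-18954 + (h(l(5)) + (-23432 + 13464))) = 1/(-18954 + (-92/49 + (-23432 + 13464))) = 1/(-18954 + (-92/49 - 9968)) = 1/(-18954 - 488524/49) = 1/(-1417270/49) = -49/1417270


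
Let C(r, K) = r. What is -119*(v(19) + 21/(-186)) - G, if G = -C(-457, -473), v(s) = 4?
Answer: -57013/62 ≈ -919.56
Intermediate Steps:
G = 457 (G = -1*(-457) = 457)
-119*(v(19) + 21/(-186)) - G = -119*(4 + 21/(-186)) - 1*457 = -119*(4 + 21*(-1/186)) - 457 = -119*(4 - 7/62) - 457 = -119*241/62 - 457 = -28679/62 - 457 = -57013/62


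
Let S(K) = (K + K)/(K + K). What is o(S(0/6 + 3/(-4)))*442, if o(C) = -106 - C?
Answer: -47294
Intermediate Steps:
S(K) = 1 (S(K) = (2*K)/((2*K)) = (2*K)*(1/(2*K)) = 1)
o(S(0/6 + 3/(-4)))*442 = (-106 - 1*1)*442 = (-106 - 1)*442 = -107*442 = -47294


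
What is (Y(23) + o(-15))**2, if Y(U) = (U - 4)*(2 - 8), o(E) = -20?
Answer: 17956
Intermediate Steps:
Y(U) = 24 - 6*U (Y(U) = (-4 + U)*(-6) = 24 - 6*U)
(Y(23) + o(-15))**2 = ((24 - 6*23) - 20)**2 = ((24 - 138) - 20)**2 = (-114 - 20)**2 = (-134)**2 = 17956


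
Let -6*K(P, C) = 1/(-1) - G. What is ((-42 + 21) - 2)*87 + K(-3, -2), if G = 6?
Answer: -11999/6 ≈ -1999.8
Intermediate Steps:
K(P, C) = 7/6 (K(P, C) = -(1/(-1) - 1*6)/6 = -(-1 - 6)/6 = -1/6*(-7) = 7/6)
((-42 + 21) - 2)*87 + K(-3, -2) = ((-42 + 21) - 2)*87 + 7/6 = (-21 - 2)*87 + 7/6 = -23*87 + 7/6 = -2001 + 7/6 = -11999/6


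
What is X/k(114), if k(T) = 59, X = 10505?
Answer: 10505/59 ≈ 178.05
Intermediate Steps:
X/k(114) = 10505/59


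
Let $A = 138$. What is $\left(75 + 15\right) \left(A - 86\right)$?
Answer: $4680$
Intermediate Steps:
$\left(75 + 15\right) \left(A - 86\right) = \left(75 + 15\right) \left(138 - 86\right) = 90 \cdot 52 = 4680$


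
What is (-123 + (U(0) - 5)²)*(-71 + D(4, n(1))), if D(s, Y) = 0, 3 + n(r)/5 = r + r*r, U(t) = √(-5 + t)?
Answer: 7313 + 710*I*√5 ≈ 7313.0 + 1587.6*I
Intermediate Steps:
n(r) = -15 + 5*r + 5*r² (n(r) = -15 + 5*(r + r*r) = -15 + 5*(r + r²) = -15 + (5*r + 5*r²) = -15 + 5*r + 5*r²)
(-123 + (U(0) - 5)²)*(-71 + D(4, n(1))) = (-123 + (√(-5 + 0) - 5)²)*(-71 + 0) = (-123 + (√(-5) - 5)²)*(-71) = (-123 + (I*√5 - 5)²)*(-71) = (-123 + (-5 + I*√5)²)*(-71) = 8733 - 71*(-5 + I*√5)²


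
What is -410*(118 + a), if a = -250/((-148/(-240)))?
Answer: 4359940/37 ≈ 1.1784e+5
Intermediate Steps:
a = -15000/37 (a = -250/((-148*(-1/240))) = -250/37/60 = -250*60/37 = -15000/37 ≈ -405.41)
-410*(118 + a) = -410*(118 - 15000/37) = -410*(-10634/37) = 4359940/37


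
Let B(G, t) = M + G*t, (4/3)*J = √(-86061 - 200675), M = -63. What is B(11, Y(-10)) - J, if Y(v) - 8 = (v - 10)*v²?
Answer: -21975 - 3*I*√17921 ≈ -21975.0 - 401.61*I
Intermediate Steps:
J = 3*I*√17921 (J = 3*√(-86061 - 200675)/4 = 3*√(-286736)/4 = 3*(4*I*√17921)/4 = 3*I*√17921 ≈ 401.61*I)
Y(v) = 8 + v²*(-10 + v) (Y(v) = 8 + (v - 10)*v² = 8 + (-10 + v)*v² = 8 + v²*(-10 + v))
B(G, t) = -63 + G*t
B(11, Y(-10)) - J = (-63 + 11*(8 + (-10)³ - 10*(-10)²)) - 3*I*√17921 = (-63 + 11*(8 - 1000 - 10*100)) - 3*I*√17921 = (-63 + 11*(8 - 1000 - 1000)) - 3*I*√17921 = (-63 + 11*(-1992)) - 3*I*√17921 = (-63 - 21912) - 3*I*√17921 = -21975 - 3*I*√17921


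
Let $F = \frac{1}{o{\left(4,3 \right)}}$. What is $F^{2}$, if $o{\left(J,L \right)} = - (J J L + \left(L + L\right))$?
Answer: $\frac{1}{2916} \approx 0.00034294$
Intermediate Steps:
$o{\left(J,L \right)} = - 2 L - L J^{2}$ ($o{\left(J,L \right)} = - (J^{2} L + 2 L) = - (L J^{2} + 2 L) = - (2 L + L J^{2}) = - 2 L - L J^{2}$)
$F = - \frac{1}{54}$ ($F = \frac{1}{\left(-1\right) 3 \left(2 + 4^{2}\right)} = \frac{1}{\left(-1\right) 3 \left(2 + 16\right)} = \frac{1}{\left(-1\right) 3 \cdot 18} = \frac{1}{-54} = - \frac{1}{54} \approx -0.018519$)
$F^{2} = \left(- \frac{1}{54}\right)^{2} = \frac{1}{2916}$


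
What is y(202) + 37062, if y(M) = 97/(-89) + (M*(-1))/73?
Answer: 240766755/6497 ≈ 37058.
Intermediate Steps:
y(M) = -97/89 - M/73 (y(M) = 97*(-1/89) - M*(1/73) = -97/89 - M/73)
y(202) + 37062 = (-97/89 - 1/73*202) + 37062 = (-97/89 - 202/73) + 37062 = -25059/6497 + 37062 = 240766755/6497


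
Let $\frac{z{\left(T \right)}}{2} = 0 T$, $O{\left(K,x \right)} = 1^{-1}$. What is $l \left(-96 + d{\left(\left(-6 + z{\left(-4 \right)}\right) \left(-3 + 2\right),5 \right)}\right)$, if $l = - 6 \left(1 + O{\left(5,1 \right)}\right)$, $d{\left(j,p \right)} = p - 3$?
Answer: $1128$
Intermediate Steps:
$O{\left(K,x \right)} = 1$
$z{\left(T \right)} = 0$ ($z{\left(T \right)} = 2 \cdot 0 T = 2 \cdot 0 = 0$)
$d{\left(j,p \right)} = -3 + p$ ($d{\left(j,p \right)} = p - 3 = -3 + p$)
$l = -12$ ($l = - 6 \left(1 + 1\right) = \left(-6\right) 2 = -12$)
$l \left(-96 + d{\left(\left(-6 + z{\left(-4 \right)}\right) \left(-3 + 2\right),5 \right)}\right) = - 12 \left(-96 + \left(-3 + 5\right)\right) = - 12 \left(-96 + 2\right) = \left(-12\right) \left(-94\right) = 1128$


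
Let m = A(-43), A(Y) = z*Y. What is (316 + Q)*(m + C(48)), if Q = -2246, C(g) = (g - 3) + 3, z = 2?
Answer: 73340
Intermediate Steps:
C(g) = g (C(g) = (-3 + g) + 3 = g)
A(Y) = 2*Y
m = -86 (m = 2*(-43) = -86)
(316 + Q)*(m + C(48)) = (316 - 2246)*(-86 + 48) = -1930*(-38) = 73340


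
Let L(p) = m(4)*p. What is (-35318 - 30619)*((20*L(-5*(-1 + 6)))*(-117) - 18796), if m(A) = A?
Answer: -14189906148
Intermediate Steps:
L(p) = 4*p
(-35318 - 30619)*((20*L(-5*(-1 + 6)))*(-117) - 18796) = (-35318 - 30619)*((20*(4*(-5*(-1 + 6))))*(-117) - 18796) = -65937*((20*(4*(-5*5)))*(-117) - 18796) = -65937*((20*(4*(-25)))*(-117) - 18796) = -65937*((20*(-100))*(-117) - 18796) = -65937*(-2000*(-117) - 18796) = -65937*(234000 - 18796) = -65937*215204 = -14189906148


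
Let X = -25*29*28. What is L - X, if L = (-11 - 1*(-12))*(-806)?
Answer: 19494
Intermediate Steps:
X = -20300 (X = -725*28 = -20300)
L = -806 (L = (-11 + 12)*(-806) = 1*(-806) = -806)
L - X = -806 - 1*(-20300) = -806 + 20300 = 19494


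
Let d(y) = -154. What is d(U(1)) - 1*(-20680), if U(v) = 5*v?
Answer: 20526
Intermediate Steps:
d(U(1)) - 1*(-20680) = -154 - 1*(-20680) = -154 + 20680 = 20526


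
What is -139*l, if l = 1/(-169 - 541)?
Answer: 139/710 ≈ 0.19577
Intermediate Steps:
l = -1/710 (l = 1/(-710) = -1/710 ≈ -0.0014085)
-139*l = -139*(-1/710) = 139/710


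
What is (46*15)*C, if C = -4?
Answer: -2760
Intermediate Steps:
(46*15)*C = (46*15)*(-4) = 690*(-4) = -2760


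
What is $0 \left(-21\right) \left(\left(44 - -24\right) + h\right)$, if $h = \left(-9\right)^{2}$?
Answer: $0$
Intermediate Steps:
$h = 81$
$0 \left(-21\right) \left(\left(44 - -24\right) + h\right) = 0 \left(-21\right) \left(\left(44 - -24\right) + 81\right) = 0 \left(\left(44 + 24\right) + 81\right) = 0 \left(68 + 81\right) = 0 \cdot 149 = 0$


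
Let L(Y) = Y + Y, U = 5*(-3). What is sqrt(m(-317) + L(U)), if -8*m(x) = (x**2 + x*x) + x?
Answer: I*sqrt(401802)/4 ≈ 158.47*I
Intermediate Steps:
U = -15
m(x) = -x**2/4 - x/8 (m(x) = -((x**2 + x*x) + x)/8 = -((x**2 + x**2) + x)/8 = -(2*x**2 + x)/8 = -(x + 2*x**2)/8 = -x**2/4 - x/8)
L(Y) = 2*Y
sqrt(m(-317) + L(U)) = sqrt(-1/8*(-317)*(1 + 2*(-317)) + 2*(-15)) = sqrt(-1/8*(-317)*(1 - 634) - 30) = sqrt(-1/8*(-317)*(-633) - 30) = sqrt(-200661/8 - 30) = sqrt(-200901/8) = I*sqrt(401802)/4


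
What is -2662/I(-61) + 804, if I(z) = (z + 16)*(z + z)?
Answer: 2205649/2745 ≈ 803.51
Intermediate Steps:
I(z) = 2*z*(16 + z) (I(z) = (16 + z)*(2*z) = 2*z*(16 + z))
-2662/I(-61) + 804 = -2662*(-1/(122*(16 - 61))) + 804 = -2662/(2*(-61)*(-45)) + 804 = -2662/5490 + 804 = -2662*1/5490 + 804 = -1331/2745 + 804 = 2205649/2745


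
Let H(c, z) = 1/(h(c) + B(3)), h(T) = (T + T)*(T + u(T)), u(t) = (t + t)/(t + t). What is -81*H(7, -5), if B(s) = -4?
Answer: -¾ ≈ -0.75000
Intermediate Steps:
u(t) = 1 (u(t) = (2*t)/((2*t)) = (1/(2*t))*(2*t) = 1)
h(T) = 2*T*(1 + T) (h(T) = (T + T)*(T + 1) = (2*T)*(1 + T) = 2*T*(1 + T))
H(c, z) = 1/(-4 + 2*c*(1 + c)) (H(c, z) = 1/(2*c*(1 + c) - 4) = 1/(-4 + 2*c*(1 + c)))
-81*H(7, -5) = -81/(2*(-2 + 7*(1 + 7))) = -81/(2*(-2 + 7*8)) = -81/(2*(-2 + 56)) = -81/(2*54) = -81*1/108 = -¾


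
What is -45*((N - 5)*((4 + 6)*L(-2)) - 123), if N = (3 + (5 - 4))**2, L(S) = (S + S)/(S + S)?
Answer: 585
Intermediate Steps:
L(S) = 1 (L(S) = (2*S)/((2*S)) = (2*S)*(1/(2*S)) = 1)
N = 16 (N = (3 + 1)**2 = 4**2 = 16)
-45*((N - 5)*((4 + 6)*L(-2)) - 123) = -45*((16 - 5)*((4 + 6)*1) - 123) = -45*(11*(10*1) - 123) = -45*(11*10 - 123) = -45*(110 - 123) = -45*(-13) = 585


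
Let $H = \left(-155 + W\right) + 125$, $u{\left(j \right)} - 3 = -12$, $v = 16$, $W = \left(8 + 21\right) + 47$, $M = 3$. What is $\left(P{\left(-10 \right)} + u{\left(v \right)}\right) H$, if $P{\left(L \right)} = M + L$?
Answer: $-736$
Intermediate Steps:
$W = 76$ ($W = 29 + 47 = 76$)
$P{\left(L \right)} = 3 + L$
$u{\left(j \right)} = -9$ ($u{\left(j \right)} = 3 - 12 = -9$)
$H = 46$ ($H = \left(-155 + 76\right) + 125 = -79 + 125 = 46$)
$\left(P{\left(-10 \right)} + u{\left(v \right)}\right) H = \left(\left(3 - 10\right) - 9\right) 46 = \left(-7 - 9\right) 46 = \left(-16\right) 46 = -736$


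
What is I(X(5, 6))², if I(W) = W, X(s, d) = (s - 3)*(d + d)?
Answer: 576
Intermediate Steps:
X(s, d) = 2*d*(-3 + s) (X(s, d) = (-3 + s)*(2*d) = 2*d*(-3 + s))
I(X(5, 6))² = (2*6*(-3 + 5))² = (2*6*2)² = 24² = 576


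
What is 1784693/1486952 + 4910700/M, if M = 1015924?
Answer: 2278771909433/377657555912 ≈ 6.0340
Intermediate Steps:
1784693/1486952 + 4910700/M = 1784693/1486952 + 4910700/1015924 = 1784693*(1/1486952) + 4910700*(1/1015924) = 1784693/1486952 + 1227675/253981 = 2278771909433/377657555912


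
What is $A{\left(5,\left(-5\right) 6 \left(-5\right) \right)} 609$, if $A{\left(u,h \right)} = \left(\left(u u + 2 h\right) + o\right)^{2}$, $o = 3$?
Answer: $65518656$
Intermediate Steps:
$A{\left(u,h \right)} = \left(3 + u^{2} + 2 h\right)^{2}$ ($A{\left(u,h \right)} = \left(\left(u u + 2 h\right) + 3\right)^{2} = \left(\left(u^{2} + 2 h\right) + 3\right)^{2} = \left(3 + u^{2} + 2 h\right)^{2}$)
$A{\left(5,\left(-5\right) 6 \left(-5\right) \right)} 609 = \left(3 + 5^{2} + 2 \left(-5\right) 6 \left(-5\right)\right)^{2} \cdot 609 = \left(3 + 25 + 2 \left(\left(-30\right) \left(-5\right)\right)\right)^{2} \cdot 609 = \left(3 + 25 + 2 \cdot 150\right)^{2} \cdot 609 = \left(3 + 25 + 300\right)^{2} \cdot 609 = 328^{2} \cdot 609 = 107584 \cdot 609 = 65518656$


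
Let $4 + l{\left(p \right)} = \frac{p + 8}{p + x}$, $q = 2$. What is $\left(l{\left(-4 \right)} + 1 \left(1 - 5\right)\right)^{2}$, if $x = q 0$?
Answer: $81$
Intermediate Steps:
$x = 0$ ($x = 2 \cdot 0 = 0$)
$l{\left(p \right)} = -4 + \frac{8 + p}{p}$ ($l{\left(p \right)} = -4 + \frac{p + 8}{p + 0} = -4 + \frac{8 + p}{p}$)
$\left(l{\left(-4 \right)} + 1 \left(1 - 5\right)\right)^{2} = \left(\left(-3 + \frac{8}{-4}\right) + 1 \left(1 - 5\right)\right)^{2} = \left(\left(-3 + 8 \left(- \frac{1}{4}\right)\right) + 1 \left(-4\right)\right)^{2} = \left(\left(-3 - 2\right) - 4\right)^{2} = \left(-5 - 4\right)^{2} = \left(-9\right)^{2} = 81$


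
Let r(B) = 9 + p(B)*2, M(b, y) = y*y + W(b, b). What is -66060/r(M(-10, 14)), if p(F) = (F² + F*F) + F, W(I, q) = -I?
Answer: -13212/34033 ≈ -0.38821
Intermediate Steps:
p(F) = F + 2*F² (p(F) = (F² + F²) + F = 2*F² + F = F + 2*F²)
M(b, y) = y² - b (M(b, y) = y*y - b = y² - b)
r(B) = 9 + 2*B*(1 + 2*B) (r(B) = 9 + (B*(1 + 2*B))*2 = 9 + 2*B*(1 + 2*B))
-66060/r(M(-10, 14)) = -66060/(9 + 2*(14² - 1*(-10))*(1 + 2*(14² - 1*(-10)))) = -66060/(9 + 2*(196 + 10)*(1 + 2*(196 + 10))) = -66060/(9 + 2*206*(1 + 2*206)) = -66060/(9 + 2*206*(1 + 412)) = -66060/(9 + 2*206*413) = -66060/(9 + 170156) = -66060/170165 = -66060*1/170165 = -13212/34033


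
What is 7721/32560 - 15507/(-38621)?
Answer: 73009151/114318160 ≈ 0.63865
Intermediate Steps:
7721/32560 - 15507/(-38621) = 7721*(1/32560) - 15507*(-1/38621) = 7721/32560 + 15507/38621 = 73009151/114318160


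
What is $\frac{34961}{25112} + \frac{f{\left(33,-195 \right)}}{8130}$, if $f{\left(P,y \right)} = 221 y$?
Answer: $- \frac{26598957}{6805352} \approx -3.9085$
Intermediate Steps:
$\frac{34961}{25112} + \frac{f{\left(33,-195 \right)}}{8130} = \frac{34961}{25112} + \frac{221 \left(-195\right)}{8130} = 34961 \cdot \frac{1}{25112} - \frac{2873}{542} = \frac{34961}{25112} - \frac{2873}{542} = - \frac{26598957}{6805352}$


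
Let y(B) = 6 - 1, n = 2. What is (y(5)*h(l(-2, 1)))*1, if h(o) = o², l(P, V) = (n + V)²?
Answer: 405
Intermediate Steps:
y(B) = 5
l(P, V) = (2 + V)²
(y(5)*h(l(-2, 1)))*1 = (5*((2 + 1)²)²)*1 = (5*(3²)²)*1 = (5*9²)*1 = (5*81)*1 = 405*1 = 405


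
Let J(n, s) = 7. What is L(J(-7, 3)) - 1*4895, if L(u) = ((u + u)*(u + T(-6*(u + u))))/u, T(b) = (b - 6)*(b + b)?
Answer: 25359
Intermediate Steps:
T(b) = 2*b*(-6 + b) (T(b) = (-6 + b)*(2*b) = 2*b*(-6 + b))
L(u) = 2*u - 48*u*(-6 - 12*u) (L(u) = ((u + u)*(u + 2*(-6*(u + u))*(-6 - 6*(u + u))))/u = ((2*u)*(u + 2*(-12*u)*(-6 - 12*u)))/u = ((2*u)*(u - 24*u*(-6 - 12*u)))/u = (2*u*(u - 24*u*(-6 - 12*u)))/u = 2*u - 48*u*(-6 - 12*u))
L(J(-7, 3)) - 1*4895 = 2*7*(145 + 288*7) - 1*4895 = 2*7*(145 + 2016) - 4895 = 2*7*2161 - 4895 = 30254 - 4895 = 25359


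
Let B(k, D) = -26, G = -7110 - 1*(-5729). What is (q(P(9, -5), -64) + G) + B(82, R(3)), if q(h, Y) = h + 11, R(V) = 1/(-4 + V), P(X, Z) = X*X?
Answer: -1315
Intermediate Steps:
P(X, Z) = X**2
G = -1381 (G = -7110 + 5729 = -1381)
q(h, Y) = 11 + h
(q(P(9, -5), -64) + G) + B(82, R(3)) = ((11 + 9**2) - 1381) - 26 = ((11 + 81) - 1381) - 26 = (92 - 1381) - 26 = -1289 - 26 = -1315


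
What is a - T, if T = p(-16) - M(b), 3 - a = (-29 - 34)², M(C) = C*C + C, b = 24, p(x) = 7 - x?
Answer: -3389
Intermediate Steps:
M(C) = C + C² (M(C) = C² + C = C + C²)
a = -3966 (a = 3 - (-29 - 34)² = 3 - 1*(-63)² = 3 - 1*3969 = 3 - 3969 = -3966)
T = -577 (T = (7 - 1*(-16)) - 24*(1 + 24) = (7 + 16) - 24*25 = 23 - 1*600 = 23 - 600 = -577)
a - T = -3966 - 1*(-577) = -3966 + 577 = -3389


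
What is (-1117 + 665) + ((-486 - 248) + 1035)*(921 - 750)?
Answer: 51019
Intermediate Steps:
(-1117 + 665) + ((-486 - 248) + 1035)*(921 - 750) = -452 + (-734 + 1035)*171 = -452 + 301*171 = -452 + 51471 = 51019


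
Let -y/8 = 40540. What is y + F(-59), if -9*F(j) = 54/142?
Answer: -23026723/71 ≈ -3.2432e+5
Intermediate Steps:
y = -324320 (y = -8*40540 = -324320)
F(j) = -3/71 (F(j) = -6/142 = -⅑*27/71 = -3/71)
y + F(-59) = -324320 - 3/71 = -23026723/71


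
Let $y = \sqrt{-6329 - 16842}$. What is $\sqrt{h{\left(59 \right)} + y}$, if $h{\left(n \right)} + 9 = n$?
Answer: $\sqrt{50 + i \sqrt{23171}} \approx 10.252 + 7.4237 i$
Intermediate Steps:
$y = i \sqrt{23171}$ ($y = \sqrt{-23171} = i \sqrt{23171} \approx 152.22 i$)
$h{\left(n \right)} = -9 + n$
$\sqrt{h{\left(59 \right)} + y} = \sqrt{\left(-9 + 59\right) + i \sqrt{23171}} = \sqrt{50 + i \sqrt{23171}}$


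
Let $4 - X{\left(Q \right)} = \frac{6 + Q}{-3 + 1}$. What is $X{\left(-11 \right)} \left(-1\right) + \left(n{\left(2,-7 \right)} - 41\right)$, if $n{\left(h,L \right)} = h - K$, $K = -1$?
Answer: $- \frac{79}{2} \approx -39.5$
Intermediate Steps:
$X{\left(Q \right)} = 7 + \frac{Q}{2}$ ($X{\left(Q \right)} = 4 - \frac{6 + Q}{-3 + 1} = 4 - \frac{6 + Q}{-2} = 4 - \left(6 + Q\right) \left(- \frac{1}{2}\right) = 4 - \left(-3 - \frac{Q}{2}\right) = 4 + \left(3 + \frac{Q}{2}\right) = 7 + \frac{Q}{2}$)
$n{\left(h,L \right)} = 1 + h$ ($n{\left(h,L \right)} = h - -1 = h + 1 = 1 + h$)
$X{\left(-11 \right)} \left(-1\right) + \left(n{\left(2,-7 \right)} - 41\right) = \left(7 + \frac{1}{2} \left(-11\right)\right) \left(-1\right) + \left(\left(1 + 2\right) - 41\right) = \left(7 - \frac{11}{2}\right) \left(-1\right) + \left(3 - 41\right) = \frac{3}{2} \left(-1\right) - 38 = - \frac{3}{2} - 38 = - \frac{79}{2}$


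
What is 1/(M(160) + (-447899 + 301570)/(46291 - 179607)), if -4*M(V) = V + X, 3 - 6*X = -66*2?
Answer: -266632/11872427 ≈ -0.022458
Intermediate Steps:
X = 45/2 (X = ½ - (-11)*2 = ½ - ⅙*(-132) = ½ + 22 = 45/2 ≈ 22.500)
M(V) = -45/8 - V/4 (M(V) = -(V + 45/2)/4 = -(45/2 + V)/4 = -45/8 - V/4)
1/(M(160) + (-447899 + 301570)/(46291 - 179607)) = 1/((-45/8 - ¼*160) + (-447899 + 301570)/(46291 - 179607)) = 1/((-45/8 - 40) - 146329/(-133316)) = 1/(-365/8 - 146329*(-1/133316)) = 1/(-365/8 + 146329/133316) = 1/(-11872427/266632) = -266632/11872427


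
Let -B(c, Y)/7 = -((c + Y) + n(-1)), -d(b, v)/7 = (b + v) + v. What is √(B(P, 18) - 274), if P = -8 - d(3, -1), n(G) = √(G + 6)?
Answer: √(-155 + 7*√5) ≈ 11.805*I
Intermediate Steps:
d(b, v) = -14*v - 7*b (d(b, v) = -7*((b + v) + v) = -7*(b + 2*v) = -14*v - 7*b)
n(G) = √(6 + G)
P = -1 (P = -8 - (-14*(-1) - 7*3) = -8 - (14 - 21) = -8 - 1*(-7) = -8 + 7 = -1)
B(c, Y) = 7*Y + 7*c + 7*√5 (B(c, Y) = -(-7)*((c + Y) + √(6 - 1)) = -(-7)*((Y + c) + √5) = -(-7)*(Y + c + √5) = -7*(-Y - c - √5) = 7*Y + 7*c + 7*√5)
√(B(P, 18) - 274) = √((7*18 + 7*(-1) + 7*√5) - 274) = √((126 - 7 + 7*√5) - 274) = √((119 + 7*√5) - 274) = √(-155 + 7*√5)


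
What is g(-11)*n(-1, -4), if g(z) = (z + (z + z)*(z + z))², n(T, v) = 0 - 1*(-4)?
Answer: 894916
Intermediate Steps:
n(T, v) = 4 (n(T, v) = 0 + 4 = 4)
g(z) = (z + 4*z²)² (g(z) = (z + (2*z)*(2*z))² = (z + 4*z²)²)
g(-11)*n(-1, -4) = ((-11)²*(1 + 4*(-11))²)*4 = (121*(1 - 44)²)*4 = (121*(-43)²)*4 = (121*1849)*4 = 223729*4 = 894916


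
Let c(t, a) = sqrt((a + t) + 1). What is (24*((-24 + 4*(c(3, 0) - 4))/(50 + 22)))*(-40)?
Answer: 1280/3 ≈ 426.67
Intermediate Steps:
c(t, a) = sqrt(1 + a + t)
(24*((-24 + 4*(c(3, 0) - 4))/(50 + 22)))*(-40) = (24*((-24 + 4*(sqrt(1 + 0 + 3) - 4))/(50 + 22)))*(-40) = (24*((-24 + 4*(sqrt(4) - 4))/72))*(-40) = (24*((-24 + 4*(2 - 4))*(1/72)))*(-40) = (24*((-24 + 4*(-2))*(1/72)))*(-40) = (24*((-24 - 8)*(1/72)))*(-40) = (24*(-32*1/72))*(-40) = (24*(-4/9))*(-40) = -32/3*(-40) = 1280/3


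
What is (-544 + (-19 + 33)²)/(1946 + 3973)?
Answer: -116/1973 ≈ -0.058794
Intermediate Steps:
(-544 + (-19 + 33)²)/(1946 + 3973) = (-544 + 14²)/5919 = (-544 + 196)*(1/5919) = -348*1/5919 = -116/1973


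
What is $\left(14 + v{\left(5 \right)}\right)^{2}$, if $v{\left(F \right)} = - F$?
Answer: $81$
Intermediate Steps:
$\left(14 + v{\left(5 \right)}\right)^{2} = \left(14 - 5\right)^{2} = 9^{2} = 81$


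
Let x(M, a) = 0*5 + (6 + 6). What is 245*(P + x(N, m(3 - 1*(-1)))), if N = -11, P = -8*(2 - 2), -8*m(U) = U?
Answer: 2940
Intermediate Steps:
m(U) = -U/8
P = 0 (P = -8*0 = 0)
x(M, a) = 12 (x(M, a) = 0 + 12 = 12)
245*(P + x(N, m(3 - 1*(-1)))) = 245*(0 + 12) = 245*12 = 2940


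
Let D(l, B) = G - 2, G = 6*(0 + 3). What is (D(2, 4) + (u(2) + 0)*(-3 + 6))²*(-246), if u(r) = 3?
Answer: -153750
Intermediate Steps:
G = 18 (G = 6*3 = 18)
D(l, B) = 16 (D(l, B) = 18 - 2 = 16)
(D(2, 4) + (u(2) + 0)*(-3 + 6))²*(-246) = (16 + (3 + 0)*(-3 + 6))²*(-246) = (16 + 3*3)²*(-246) = (16 + 9)²*(-246) = 25²*(-246) = 625*(-246) = -153750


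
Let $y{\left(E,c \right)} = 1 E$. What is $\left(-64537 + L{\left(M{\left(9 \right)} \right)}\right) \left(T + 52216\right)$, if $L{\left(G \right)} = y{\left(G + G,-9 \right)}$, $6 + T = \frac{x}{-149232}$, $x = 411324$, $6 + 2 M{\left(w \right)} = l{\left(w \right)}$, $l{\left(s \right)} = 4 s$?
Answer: $- \frac{41881123498481}{12436} \approx -3.3677 \cdot 10^{9}$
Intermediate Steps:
$y{\left(E,c \right)} = E$
$M{\left(w \right)} = -3 + 2 w$ ($M{\left(w \right)} = -3 + \frac{4 w}{2} = -3 + 2 w$)
$T = - \frac{108893}{12436}$ ($T = -6 + \frac{411324}{-149232} = -6 + 411324 \left(- \frac{1}{149232}\right) = -6 - \frac{34277}{12436} = - \frac{108893}{12436} \approx -8.7563$)
$L{\left(G \right)} = 2 G$ ($L{\left(G \right)} = G + G = 2 G$)
$\left(-64537 + L{\left(M{\left(9 \right)} \right)}\right) \left(T + 52216\right) = \left(-64537 + 2 \left(-3 + 2 \cdot 9\right)\right) \left(- \frac{108893}{12436} + 52216\right) = \left(-64537 + 2 \left(-3 + 18\right)\right) \frac{649249283}{12436} = \left(-64537 + 2 \cdot 15\right) \frac{649249283}{12436} = \left(-64537 + 30\right) \frac{649249283}{12436} = \left(-64507\right) \frac{649249283}{12436} = - \frac{41881123498481}{12436}$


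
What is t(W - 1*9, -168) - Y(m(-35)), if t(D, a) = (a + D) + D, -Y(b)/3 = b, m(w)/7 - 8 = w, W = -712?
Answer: -2177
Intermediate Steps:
m(w) = 56 + 7*w
Y(b) = -3*b
t(D, a) = a + 2*D (t(D, a) = (D + a) + D = a + 2*D)
t(W - 1*9, -168) - Y(m(-35)) = (-168 + 2*(-712 - 1*9)) - (-3)*(56 + 7*(-35)) = (-168 + 2*(-712 - 9)) - (-3)*(56 - 245) = (-168 + 2*(-721)) - (-3)*(-189) = (-168 - 1442) - 1*567 = -1610 - 567 = -2177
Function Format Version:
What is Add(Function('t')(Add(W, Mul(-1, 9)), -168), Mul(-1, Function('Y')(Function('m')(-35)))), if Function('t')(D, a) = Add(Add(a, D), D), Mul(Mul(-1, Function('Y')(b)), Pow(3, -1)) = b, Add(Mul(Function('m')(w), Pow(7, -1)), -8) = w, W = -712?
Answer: -2177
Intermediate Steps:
Function('m')(w) = Add(56, Mul(7, w))
Function('Y')(b) = Mul(-3, b)
Function('t')(D, a) = Add(a, Mul(2, D)) (Function('t')(D, a) = Add(Add(D, a), D) = Add(a, Mul(2, D)))
Add(Function('t')(Add(W, Mul(-1, 9)), -168), Mul(-1, Function('Y')(Function('m')(-35)))) = Add(Add(-168, Mul(2, Add(-712, Mul(-1, 9)))), Mul(-1, Mul(-3, Add(56, Mul(7, -35))))) = Add(Add(-168, Mul(2, Add(-712, -9))), Mul(-1, Mul(-3, Add(56, -245)))) = Add(Add(-168, Mul(2, -721)), Mul(-1, Mul(-3, -189))) = Add(Add(-168, -1442), Mul(-1, 567)) = Add(-1610, -567) = -2177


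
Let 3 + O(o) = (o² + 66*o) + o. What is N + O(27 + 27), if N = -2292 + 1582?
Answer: 5821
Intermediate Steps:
O(o) = -3 + o² + 67*o (O(o) = -3 + ((o² + 66*o) + o) = -3 + (o² + 67*o) = -3 + o² + 67*o)
N = -710
N + O(27 + 27) = -710 + (-3 + (27 + 27)² + 67*(27 + 27)) = -710 + (-3 + 54² + 67*54) = -710 + (-3 + 2916 + 3618) = -710 + 6531 = 5821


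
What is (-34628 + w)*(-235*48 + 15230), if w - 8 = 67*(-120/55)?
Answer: -1510590600/11 ≈ -1.3733e+8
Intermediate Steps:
w = -1520/11 (w = 8 + 67*(-120/55) = 8 + 67*(-120*1/55) = 8 + 67*(-24/11) = 8 - 1608/11 = -1520/11 ≈ -138.18)
(-34628 + w)*(-235*48 + 15230) = (-34628 - 1520/11)*(-235*48 + 15230) = -382428*(-11280 + 15230)/11 = -382428/11*3950 = -1510590600/11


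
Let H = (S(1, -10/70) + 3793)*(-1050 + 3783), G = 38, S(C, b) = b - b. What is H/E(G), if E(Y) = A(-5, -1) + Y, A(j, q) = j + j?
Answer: 10366269/28 ≈ 3.7022e+5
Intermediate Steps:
S(C, b) = 0
A(j, q) = 2*j
E(Y) = -10 + Y (E(Y) = 2*(-5) + Y = -10 + Y)
H = 10366269 (H = (0 + 3793)*(-1050 + 3783) = 3793*2733 = 10366269)
H/E(G) = 10366269/(-10 + 38) = 10366269/28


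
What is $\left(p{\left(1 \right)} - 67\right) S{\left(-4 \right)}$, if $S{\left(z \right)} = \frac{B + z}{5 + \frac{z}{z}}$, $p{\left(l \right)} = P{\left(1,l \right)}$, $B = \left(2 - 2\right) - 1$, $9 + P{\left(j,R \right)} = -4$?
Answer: $\frac{200}{3} \approx 66.667$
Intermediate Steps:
$P{\left(j,R \right)} = -13$ ($P{\left(j,R \right)} = -9 - 4 = -13$)
$B = -1$ ($B = 0 - 1 = -1$)
$p{\left(l \right)} = -13$
$S{\left(z \right)} = - \frac{1}{6} + \frac{z}{6}$ ($S{\left(z \right)} = \frac{-1 + z}{5 + \frac{z}{z}} = \frac{-1 + z}{5 + 1} = \frac{-1 + z}{6} = \left(-1 + z\right) \frac{1}{6} = - \frac{1}{6} + \frac{z}{6}$)
$\left(p{\left(1 \right)} - 67\right) S{\left(-4 \right)} = \left(-13 - 67\right) \left(- \frac{1}{6} + \frac{1}{6} \left(-4\right)\right) = - 80 \left(- \frac{1}{6} - \frac{2}{3}\right) = \left(-80\right) \left(- \frac{5}{6}\right) = \frac{200}{3}$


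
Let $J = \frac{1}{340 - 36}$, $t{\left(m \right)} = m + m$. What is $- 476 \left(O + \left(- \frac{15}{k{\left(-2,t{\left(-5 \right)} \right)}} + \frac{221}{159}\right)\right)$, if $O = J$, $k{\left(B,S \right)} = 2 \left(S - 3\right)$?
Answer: $- \frac{147319501}{157092} \approx -937.79$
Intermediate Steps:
$t{\left(m \right)} = 2 m$
$k{\left(B,S \right)} = -6 + 2 S$ ($k{\left(B,S \right)} = 2 \left(-3 + S\right) = -6 + 2 S$)
$J = \frac{1}{304} \approx 0.0032895$
$O = \frac{1}{304} \approx 0.0032895$
$- 476 \left(O + \left(- \frac{15}{k{\left(-2,t{\left(-5 \right)} \right)}} + \frac{221}{159}\right)\right) = - 476 \left(\frac{1}{304} + \left(- \frac{15}{-6 + 2 \cdot 2 \left(-5\right)} + \frac{221}{159}\right)\right) = - 476 \left(\frac{1}{304} + \left(- \frac{15}{-6 + 2 \left(-10\right)} + 221 \cdot \frac{1}{159}\right)\right) = - 476 \left(\frac{1}{304} + \left(- \frac{15}{-6 - 20} + \frac{221}{159}\right)\right) = - 476 \left(\frac{1}{304} + \left(- \frac{15}{-26} + \frac{221}{159}\right)\right) = - 476 \left(\frac{1}{304} + \left(\left(-15\right) \left(- \frac{1}{26}\right) + \frac{221}{159}\right)\right) = - 476 \left(\frac{1}{304} + \left(\frac{15}{26} + \frac{221}{159}\right)\right) = - 476 \left(\frac{1}{304} + \frac{8131}{4134}\right) = \left(-476\right) \frac{1237979}{628368} = - \frac{147319501}{157092}$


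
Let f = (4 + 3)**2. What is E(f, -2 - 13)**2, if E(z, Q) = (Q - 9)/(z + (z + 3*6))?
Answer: 36/841 ≈ 0.042806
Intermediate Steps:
f = 49 (f = 7**2 = 49)
E(z, Q) = (-9 + Q)/(18 + 2*z) (E(z, Q) = (-9 + Q)/(z + (z + 18)) = (-9 + Q)/(z + (18 + z)) = (-9 + Q)/(18 + 2*z))
E(f, -2 - 13)**2 = ((-9 + (-2 - 13))/(2*(9 + 49)))**2 = ((1/2)*(-9 - 15)/58)**2 = ((1/2)*(1/58)*(-24))**2 = (-6/29)**2 = 36/841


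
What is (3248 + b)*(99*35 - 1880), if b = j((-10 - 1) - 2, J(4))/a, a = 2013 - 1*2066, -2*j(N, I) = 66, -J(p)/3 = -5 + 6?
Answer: 272900545/53 ≈ 5.1491e+6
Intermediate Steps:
J(p) = -3 (J(p) = -3*(-5 + 6) = -3*1 = -3)
j(N, I) = -33 (j(N, I) = -1/2*66 = -33)
a = -53 (a = 2013 - 2066 = -53)
b = 33/53 (b = -33/(-53) = -33*(-1/53) = 33/53 ≈ 0.62264)
(3248 + b)*(99*35 - 1880) = (3248 + 33/53)*(99*35 - 1880) = 172177*(3465 - 1880)/53 = (172177/53)*1585 = 272900545/53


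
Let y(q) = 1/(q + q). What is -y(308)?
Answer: -1/616 ≈ -0.0016234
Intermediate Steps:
y(q) = 1/(2*q)
-y(308) = -1/(2*308) = -1*1/616 = -1/616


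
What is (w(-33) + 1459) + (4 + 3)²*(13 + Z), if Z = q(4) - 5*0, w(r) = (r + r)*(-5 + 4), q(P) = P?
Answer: 2358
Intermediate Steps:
w(r) = -2*r (w(r) = (2*r)*(-1) = -2*r)
Z = 4 (Z = 4 - 5*0 = 4 + 0 = 4)
(w(-33) + 1459) + (4 + 3)²*(13 + Z) = (-2*(-33) + 1459) + (4 + 3)²*(13 + 4) = (66 + 1459) + 7²*17 = 1525 + 49*17 = 1525 + 833 = 2358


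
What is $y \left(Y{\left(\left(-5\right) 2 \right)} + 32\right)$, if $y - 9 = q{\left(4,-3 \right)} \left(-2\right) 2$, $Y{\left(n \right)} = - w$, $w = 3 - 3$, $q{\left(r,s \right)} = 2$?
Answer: $32$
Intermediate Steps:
$w = 0$
$Y{\left(n \right)} = 0$ ($Y{\left(n \right)} = \left(-1\right) 0 = 0$)
$y = 1$ ($y = 9 + 2 \left(-2\right) 2 = 9 - 8 = 1$)
$y \left(Y{\left(\left(-5\right) 2 \right)} + 32\right) = 1 \left(0 + 32\right) = 1 \cdot 32 = 32$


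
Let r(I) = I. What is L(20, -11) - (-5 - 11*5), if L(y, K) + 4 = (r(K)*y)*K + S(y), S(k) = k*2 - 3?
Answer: 2513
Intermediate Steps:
S(k) = -3 + 2*k (S(k) = 2*k - 3 = -3 + 2*k)
L(y, K) = -7 + 2*y + y*K² (L(y, K) = -4 + ((K*y)*K + (-3 + 2*y)) = -4 + (y*K² + (-3 + 2*y)) = -4 + (-3 + 2*y + y*K²) = -7 + 2*y + y*K²)
L(20, -11) - (-5 - 11*5) = (-7 + 2*20 + 20*(-11)²) - (-5 - 11*5) = (-7 + 40 + 20*121) - (-5 - 55) = (-7 + 40 + 2420) - 1*(-60) = 2453 + 60 = 2513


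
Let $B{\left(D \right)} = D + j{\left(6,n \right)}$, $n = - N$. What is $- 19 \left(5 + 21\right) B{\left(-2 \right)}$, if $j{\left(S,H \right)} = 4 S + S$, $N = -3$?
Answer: $-13832$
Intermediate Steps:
$n = 3$ ($n = \left(-1\right) \left(-3\right) = 3$)
$j{\left(S,H \right)} = 5 S$
$B{\left(D \right)} = 30 + D$ ($B{\left(D \right)} = D + 5 \cdot 6 = D + 30 = 30 + D$)
$- 19 \left(5 + 21\right) B{\left(-2 \right)} = - 19 \left(5 + 21\right) \left(30 - 2\right) = \left(-19\right) 26 \cdot 28 = \left(-494\right) 28 = -13832$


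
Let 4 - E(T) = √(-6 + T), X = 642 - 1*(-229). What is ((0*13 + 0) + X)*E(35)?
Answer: 3484 - 871*√29 ≈ -1206.5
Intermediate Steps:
X = 871 (X = 642 + 229 = 871)
E(T) = 4 - √(-6 + T)
((0*13 + 0) + X)*E(35) = ((0*13 + 0) + 871)*(4 - √(-6 + 35)) = ((0 + 0) + 871)*(4 - √29) = (0 + 871)*(4 - √29) = 871*(4 - √29) = 3484 - 871*√29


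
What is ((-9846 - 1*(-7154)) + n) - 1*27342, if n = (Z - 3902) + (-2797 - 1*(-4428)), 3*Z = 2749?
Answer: -94166/3 ≈ -31389.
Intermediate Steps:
Z = 2749/3 (Z = (1/3)*2749 = 2749/3 ≈ 916.33)
n = -4064/3 (n = (2749/3 - 3902) + (-2797 - 1*(-4428)) = -8957/3 + (-2797 + 4428) = -8957/3 + 1631 = -4064/3 ≈ -1354.7)
((-9846 - 1*(-7154)) + n) - 1*27342 = ((-9846 - 1*(-7154)) - 4064/3) - 1*27342 = ((-9846 + 7154) - 4064/3) - 27342 = (-2692 - 4064/3) - 27342 = -12140/3 - 27342 = -94166/3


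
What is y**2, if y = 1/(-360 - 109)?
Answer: 1/219961 ≈ 4.5463e-6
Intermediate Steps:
y = -1/469 (y = 1/(-469) = -1/469 ≈ -0.0021322)
y**2 = (-1/469)**2 = 1/219961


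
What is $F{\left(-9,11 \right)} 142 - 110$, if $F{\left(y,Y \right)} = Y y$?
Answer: $-14168$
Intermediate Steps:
$F{\left(-9,11 \right)} 142 - 110 = 11 \left(-9\right) 142 - 110 = \left(-99\right) 142 - 110 = -14058 - 110 = -14168$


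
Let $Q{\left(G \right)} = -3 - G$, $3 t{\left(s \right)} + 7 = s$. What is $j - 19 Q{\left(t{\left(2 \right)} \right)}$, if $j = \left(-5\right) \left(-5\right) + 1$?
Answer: $\frac{154}{3} \approx 51.333$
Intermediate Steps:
$t{\left(s \right)} = - \frac{7}{3} + \frac{s}{3}$
$j = 26$ ($j = 25 + 1 = 26$)
$j - 19 Q{\left(t{\left(2 \right)} \right)} = 26 - 19 \left(-3 - \left(- \frac{7}{3} + \frac{1}{3} \cdot 2\right)\right) = 26 - 19 \left(-3 - \left(- \frac{7}{3} + \frac{2}{3}\right)\right) = 26 - 19 \left(-3 - - \frac{5}{3}\right) = 26 - 19 \left(-3 + \frac{5}{3}\right) = 26 - - \frac{76}{3} = 26 + \frac{76}{3} = \frac{154}{3}$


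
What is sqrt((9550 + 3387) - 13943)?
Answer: I*sqrt(1006) ≈ 31.717*I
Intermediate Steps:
sqrt((9550 + 3387) - 13943) = sqrt(12937 - 13943) = sqrt(-1006) = I*sqrt(1006)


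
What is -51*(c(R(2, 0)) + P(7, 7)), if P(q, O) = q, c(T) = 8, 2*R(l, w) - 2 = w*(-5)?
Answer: -765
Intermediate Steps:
R(l, w) = 1 - 5*w/2 (R(l, w) = 1 + (w*(-5))/2 = 1 + (-5*w)/2 = 1 - 5*w/2)
-51*(c(R(2, 0)) + P(7, 7)) = -51*(8 + 7) = -51*15 = -765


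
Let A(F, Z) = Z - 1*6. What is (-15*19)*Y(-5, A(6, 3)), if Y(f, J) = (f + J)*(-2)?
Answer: -4560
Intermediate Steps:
A(F, Z) = -6 + Z (A(F, Z) = Z - 6 = -6 + Z)
Y(f, J) = -2*J - 2*f (Y(f, J) = (J + f)*(-2) = -2*J - 2*f)
(-15*19)*Y(-5, A(6, 3)) = (-15*19)*(-2*(-6 + 3) - 2*(-5)) = -285*(-2*(-3) + 10) = -285*(6 + 10) = -285*16 = -4560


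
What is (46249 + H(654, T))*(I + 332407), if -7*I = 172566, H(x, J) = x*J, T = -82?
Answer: -15896454257/7 ≈ -2.2709e+9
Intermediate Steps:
H(x, J) = J*x
I = -172566/7 (I = -1/7*172566 = -172566/7 ≈ -24652.)
(46249 + H(654, T))*(I + 332407) = (46249 - 82*654)*(-172566/7 + 332407) = (46249 - 53628)*(2154283/7) = -7379*2154283/7 = -15896454257/7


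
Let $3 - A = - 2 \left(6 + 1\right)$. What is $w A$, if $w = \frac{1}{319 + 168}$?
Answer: $\frac{17}{487} \approx 0.034908$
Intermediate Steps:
$w = \frac{1}{487} \approx 0.0020534$
$A = 17$ ($A = 3 - - 2 \left(6 + 1\right) = 3 - \left(-2\right) 7 = 3 - -14 = 3 + 14 = 17$)
$w A = \frac{1}{487} \cdot 17 = \frac{17}{487}$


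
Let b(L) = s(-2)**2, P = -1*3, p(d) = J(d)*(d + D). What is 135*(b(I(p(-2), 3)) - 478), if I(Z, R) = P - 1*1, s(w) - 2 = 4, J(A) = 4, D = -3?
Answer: -59670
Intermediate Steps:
s(w) = 6 (s(w) = 2 + 4 = 6)
p(d) = -12 + 4*d (p(d) = 4*(d - 3) = 4*(-3 + d) = -12 + 4*d)
P = -3
I(Z, R) = -4 (I(Z, R) = -3 - 1*1 = -3 - 1 = -4)
b(L) = 36 (b(L) = 6**2 = 36)
135*(b(I(p(-2), 3)) - 478) = 135*(36 - 478) = 135*(-442) = -59670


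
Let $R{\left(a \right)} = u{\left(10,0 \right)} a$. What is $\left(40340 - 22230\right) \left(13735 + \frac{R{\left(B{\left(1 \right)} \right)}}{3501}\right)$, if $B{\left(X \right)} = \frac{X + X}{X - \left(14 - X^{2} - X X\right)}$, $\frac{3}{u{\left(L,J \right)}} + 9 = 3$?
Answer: $\frac{9579258892460}{38511} \approx 2.4874 \cdot 10^{8}$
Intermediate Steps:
$u{\left(L,J \right)} = - \frac{1}{2}$ ($u{\left(L,J \right)} = \frac{3}{-9 + 3} = \frac{3}{-6} = 3 \left(- \frac{1}{6}\right) = - \frac{1}{2}$)
$B{\left(X \right)} = \frac{2 X}{-14 + X + 2 X^{2}}$ ($B{\left(X \right)} = \frac{2 X}{X + \left(\left(X^{2} + X^{2}\right) - 14\right)} = \frac{2 X}{X + \left(2 X^{2} - 14\right)} = \frac{2 X}{X + \left(-14 + 2 X^{2}\right)} = \frac{2 X}{-14 + X + 2 X^{2}}$)
$R{\left(a \right)} = - \frac{a}{2}$
$\left(40340 - 22230\right) \left(13735 + \frac{R{\left(B{\left(1 \right)} \right)}}{3501}\right) = \left(40340 - 22230\right) \left(13735 + \frac{\left(- \frac{1}{2}\right) 2 \cdot 1 \frac{1}{-14 + 1 + 2 \cdot 1^{2}}}{3501}\right) = 18110 \left(13735 + - \frac{2 \cdot 1 \frac{1}{-14 + 1 + 2 \cdot 1}}{2} \cdot \frac{1}{3501}\right) = 18110 \left(13735 + - \frac{2 \cdot 1 \frac{1}{-14 + 1 + 2}}{2} \cdot \frac{1}{3501}\right) = 18110 \left(13735 + - \frac{2 \cdot 1 \frac{1}{-11}}{2} \cdot \frac{1}{3501}\right) = 18110 \left(13735 + - \frac{2 \cdot 1 \left(- \frac{1}{11}\right)}{2} \cdot \frac{1}{3501}\right) = 18110 \left(13735 + \left(- \frac{1}{2}\right) \left(- \frac{2}{11}\right) \frac{1}{3501}\right) = 18110 \left(13735 + \frac{1}{11} \cdot \frac{1}{3501}\right) = 18110 \left(13735 + \frac{1}{38511}\right) = 18110 \cdot \frac{528948586}{38511} = \frac{9579258892460}{38511}$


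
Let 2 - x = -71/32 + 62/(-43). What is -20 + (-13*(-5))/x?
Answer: -66340/7789 ≈ -8.5171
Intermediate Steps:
x = 7789/1376 (x = 2 - (-71/32 + 62/(-43)) = 2 - (-71*1/32 + 62*(-1/43)) = 2 - (-71/32 - 62/43) = 2 - 1*(-5037/1376) = 2 + 5037/1376 = 7789/1376 ≈ 5.6606)
-20 + (-13*(-5))/x = -20 + (-13*(-5))/(7789/1376) = -20 + 65*(1376/7789) = -20 + 89440/7789 = -66340/7789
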